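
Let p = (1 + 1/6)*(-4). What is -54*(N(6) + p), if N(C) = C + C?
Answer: -396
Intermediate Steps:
p = -14/3 (p = (1 + 1/6)*(-4) = (7/6)*(-4) = -14/3 ≈ -4.6667)
N(C) = 2*C
-54*(N(6) + p) = -54*(2*6 - 14/3) = -54*(12 - 14/3) = -54*22/3 = -396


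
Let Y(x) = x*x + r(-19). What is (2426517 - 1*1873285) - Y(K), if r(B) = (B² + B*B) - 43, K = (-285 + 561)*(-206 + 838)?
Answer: -30425970071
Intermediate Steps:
K = 174432 (K = 276*632 = 174432)
r(B) = -43 + 2*B² (r(B) = (B² + B²) - 43 = 2*B² - 43 = -43 + 2*B²)
Y(x) = 679 + x² (Y(x) = x*x + (-43 + 2*(-19)²) = x² + (-43 + 2*361) = x² + (-43 + 722) = x² + 679 = 679 + x²)
(2426517 - 1*1873285) - Y(K) = (2426517 - 1*1873285) - (679 + 174432²) = (2426517 - 1873285) - (679 + 30426522624) = 553232 - 1*30426523303 = 553232 - 30426523303 = -30425970071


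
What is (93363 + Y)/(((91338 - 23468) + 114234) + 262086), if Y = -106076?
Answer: -12713/444190 ≈ -0.028621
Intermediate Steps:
(93363 + Y)/(((91338 - 23468) + 114234) + 262086) = (93363 - 106076)/(((91338 - 23468) + 114234) + 262086) = -12713/((67870 + 114234) + 262086) = -12713/(182104 + 262086) = -12713/444190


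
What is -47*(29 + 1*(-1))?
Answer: -1316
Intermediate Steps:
-47*(29 + 1*(-1)) = -47*(29 - 1) = -47*28 = -1316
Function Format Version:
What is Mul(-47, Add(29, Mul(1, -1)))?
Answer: -1316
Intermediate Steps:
Mul(-47, Add(29, Mul(1, -1))) = Mul(-47, Add(29, -1)) = Mul(-47, 28) = -1316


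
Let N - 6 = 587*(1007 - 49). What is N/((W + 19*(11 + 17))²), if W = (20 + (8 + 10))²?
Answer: 35147/244036 ≈ 0.14402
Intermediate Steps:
N = 562352 (N = 6 + 587*(1007 - 49) = 6 + 587*958 = 6 + 562346 = 562352)
W = 1444 (W = (20 + 18)² = 38² = 1444)
N/((W + 19*(11 + 17))²) = 562352/((1444 + 19*(11 + 17))²) = 562352/((1444 + 19*28)²) = 562352/((1444 + 532)²) = 562352/(1976²) = 562352/3904576 = 562352*(1/3904576) = 35147/244036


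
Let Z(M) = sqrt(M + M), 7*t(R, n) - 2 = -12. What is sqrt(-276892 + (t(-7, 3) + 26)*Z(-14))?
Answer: 2*sqrt(-3391927 + 602*I*sqrt(7))/7 ≈ 0.12354 + 526.21*I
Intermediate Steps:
t(R, n) = -10/7 (t(R, n) = 2/7 + (1/7)*(-12) = 2/7 - 12/7 = -10/7)
Z(M) = sqrt(2)*sqrt(M) (Z(M) = sqrt(2*M) = sqrt(2)*sqrt(M))
sqrt(-276892 + (t(-7, 3) + 26)*Z(-14)) = sqrt(-276892 + (-10/7 + 26)*(sqrt(2)*sqrt(-14))) = sqrt(-276892 + 172*(sqrt(2)*(I*sqrt(14)))/7) = sqrt(-276892 + 172*(2*I*sqrt(7))/7) = sqrt(-276892 + 344*I*sqrt(7)/7)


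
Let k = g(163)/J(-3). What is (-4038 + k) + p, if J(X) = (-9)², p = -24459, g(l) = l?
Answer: -2308094/81 ≈ -28495.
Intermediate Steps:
J(X) = 81
k = 163/81 ≈ 2.0123
(-4038 + k) + p = (-4038 + 163/81) - 24459 = -326915/81 - 24459 = -2308094/81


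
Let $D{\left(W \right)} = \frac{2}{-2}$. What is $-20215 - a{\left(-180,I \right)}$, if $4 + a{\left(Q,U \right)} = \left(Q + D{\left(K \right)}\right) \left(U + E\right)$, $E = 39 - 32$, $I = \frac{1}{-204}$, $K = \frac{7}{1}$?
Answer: $- \frac{3864757}{204} \approx -18945.0$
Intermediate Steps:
$K = 7$ ($K = 7 \cdot 1 = 7$)
$D{\left(W \right)} = -1$ ($D{\left(W \right)} = 2 \left(- \frac{1}{2}\right) = -1$)
$I = - \frac{1}{204} \approx -0.004902$
$E = 7$
$a{\left(Q,U \right)} = -4 + \left(-1 + Q\right) \left(7 + U\right)$ ($a{\left(Q,U \right)} = -4 + \left(Q - 1\right) \left(U + 7\right) = -4 + \left(-1 + Q\right) \left(7 + U\right)$)
$-20215 - a{\left(-180,I \right)} = -20215 - \left(-11 - - \frac{1}{204} + 7 \left(-180\right) - - \frac{15}{17}\right) = -20215 - \left(-11 + \frac{1}{204} - 1260 + \frac{15}{17}\right) = -20215 - - \frac{259103}{204} = -20215 + \frac{259103}{204} = - \frac{3864757}{204}$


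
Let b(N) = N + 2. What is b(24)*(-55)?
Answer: -1430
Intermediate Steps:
b(N) = 2 + N
b(24)*(-55) = (2 + 24)*(-55) = 26*(-55) = -1430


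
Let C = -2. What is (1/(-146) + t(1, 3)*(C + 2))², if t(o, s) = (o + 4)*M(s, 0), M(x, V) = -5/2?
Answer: 1/21316 ≈ 4.6913e-5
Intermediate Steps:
M(x, V) = -5/2 (M(x, V) = -5*½ = -5/2)
t(o, s) = -10 - 5*o/2 (t(o, s) = (o + 4)*(-5/2) = (4 + o)*(-5/2) = -10 - 5*o/2)
(1/(-146) + t(1, 3)*(C + 2))² = (1/(-146) + (-10 - 5/2*1)*(-2 + 2))² = (-1/146 + (-10 - 5/2)*0)² = (-1/146 - 25/2*0)² = (-1/146 + 0)² = (-1/146)² = 1/21316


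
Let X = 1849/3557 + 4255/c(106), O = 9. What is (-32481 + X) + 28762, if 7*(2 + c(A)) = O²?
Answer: -780239233/238319 ≈ -3273.9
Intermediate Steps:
c(A) = 67/7 (c(A) = -2 + (⅐)*9² = -2 + (⅐)*81 = -2 + 81/7 = 67/7)
X = 106069128/238319 (X = 1849/3557 + 4255/(67/7) = 1849*(1/3557) + 4255*(7/67) = 1849/3557 + 29785/67 = 106069128/238319 ≈ 445.07)
(-32481 + X) + 28762 = (-32481 + 106069128/238319) + 28762 = -7634770311/238319 + 28762 = -780239233/238319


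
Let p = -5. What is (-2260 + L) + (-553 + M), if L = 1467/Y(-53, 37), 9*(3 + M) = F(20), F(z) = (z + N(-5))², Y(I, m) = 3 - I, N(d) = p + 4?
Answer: -1385845/504 ≈ -2749.7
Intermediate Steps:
N(d) = -1 (N(d) = -5 + 4 = -1)
F(z) = (-1 + z)² (F(z) = (z - 1)² = (-1 + z)²)
M = 334/9 (M = -3 + (-1 + 20)²/9 = -3 + (⅑)*19² = -3 + (⅑)*361 = -3 + 361/9 = 334/9 ≈ 37.111)
L = 1467/56 (L = 1467/(3 - 1*(-53)) = 1467/(3 + 53) = 1467/56 ≈ 26.196)
(-2260 + L) + (-553 + M) = (-2260 + 1467/56) + (-553 + 334/9) = -125093/56 - 4643/9 = -1385845/504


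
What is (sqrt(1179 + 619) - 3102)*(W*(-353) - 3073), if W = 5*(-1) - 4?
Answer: -322608 + 104*sqrt(1798) ≈ -3.1820e+5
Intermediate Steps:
W = -9 (W = -5 - 4 = -9)
(sqrt(1179 + 619) - 3102)*(W*(-353) - 3073) = (sqrt(1179 + 619) - 3102)*(-9*(-353) - 3073) = (sqrt(1798) - 3102)*(3177 - 3073) = (-3102 + sqrt(1798))*104 = -322608 + 104*sqrt(1798)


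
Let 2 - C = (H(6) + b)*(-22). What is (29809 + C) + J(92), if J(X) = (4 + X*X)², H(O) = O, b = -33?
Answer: 71736241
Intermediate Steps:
C = -592 (C = 2 - (6 - 33)*(-22) = 2 - (-27)*(-22) = 2 - 1*594 = 2 - 594 = -592)
J(X) = (4 + X²)²
(29809 + C) + J(92) = (29809 - 592) + (4 + 92²)² = 29217 + (4 + 8464)² = 29217 + 8468² = 29217 + 71707024 = 71736241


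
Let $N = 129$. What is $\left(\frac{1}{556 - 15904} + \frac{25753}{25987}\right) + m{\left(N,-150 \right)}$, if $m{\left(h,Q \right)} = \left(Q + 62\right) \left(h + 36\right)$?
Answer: $- \frac{445452664651}{30680652} \approx -14519.0$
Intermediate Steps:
$m{\left(h,Q \right)} = \left(36 + h\right) \left(62 + Q\right)$ ($m{\left(h,Q \right)} = \left(62 + Q\right) \left(36 + h\right) = \left(36 + h\right) \left(62 + Q\right)$)
$\left(\frac{1}{556 - 15904} + \frac{25753}{25987}\right) + m{\left(N,-150 \right)} = \left(\frac{1}{556 - 15904} + \frac{25753}{25987}\right) + \left(2232 + 36 \left(-150\right) + 62 \cdot 129 - 19350\right) = \left(\frac{1}{-15348} + 25753 \cdot \frac{1}{25987}\right) + \left(2232 - 5400 + 7998 - 19350\right) = \left(- \frac{1}{15348} + \frac{1981}{1999}\right) - 14520 = \frac{30402389}{30680652} - 14520 = - \frac{445452664651}{30680652}$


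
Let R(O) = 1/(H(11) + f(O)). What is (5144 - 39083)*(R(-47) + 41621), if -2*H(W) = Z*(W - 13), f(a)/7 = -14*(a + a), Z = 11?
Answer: -13028180356476/9223 ≈ -1.4126e+9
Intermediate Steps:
f(a) = -196*a (f(a) = 7*(-14*(a + a)) = 7*(-28*a) = -196*a)
H(W) = 143/2 - 11*W/2 (H(W) = -11*(W - 13)/2 = -11*(-13 + W)/2 = -(-143 + 11*W)/2 = 143/2 - 11*W/2)
R(O) = 1/(11 - 196*O) (R(O) = 1/((143/2 - 11/2*11) - 196*O) = 1/((143/2 - 121/2) - 196*O) = 1/(11 - 196*O))
(5144 - 39083)*(R(-47) + 41621) = (5144 - 39083)*(-1/(-11 + 196*(-47)) + 41621) = -33939*(-1/(-11 - 9212) + 41621) = -33939*(-1/(-9223) + 41621) = -33939*(-1*(-1/9223) + 41621) = -33939*(1/9223 + 41621) = -33939*383870484/9223 = -13028180356476/9223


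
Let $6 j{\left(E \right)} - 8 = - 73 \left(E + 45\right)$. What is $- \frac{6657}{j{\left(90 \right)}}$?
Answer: $\frac{39942}{9847} \approx 4.0563$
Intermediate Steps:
$j{\left(E \right)} = - \frac{3277}{6} - \frac{73 E}{6}$ ($j{\left(E \right)} = \frac{4}{3} + \frac{\left(-73\right) \left(E + 45\right)}{6} = \frac{4}{3} + \frac{\left(-73\right) \left(45 + E\right)}{6} = \frac{4}{3} + \frac{-3285 - 73 E}{6} = \frac{4}{3} - \left(\frac{1095}{2} + \frac{73 E}{6}\right) = - \frac{3277}{6} - \frac{73 E}{6}$)
$- \frac{6657}{j{\left(90 \right)}} = - \frac{6657}{- \frac{3277}{6} - 1095} = - \frac{6657}{- \frac{9847}{6}} = \left(-6657\right) \left(- \frac{6}{9847}\right) = \frac{39942}{9847}$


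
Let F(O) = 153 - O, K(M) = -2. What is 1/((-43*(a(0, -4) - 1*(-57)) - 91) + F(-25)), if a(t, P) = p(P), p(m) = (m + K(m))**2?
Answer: -1/3912 ≈ -0.00025562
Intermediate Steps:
p(m) = (-2 + m)**2 (p(m) = (m - 2)**2 = (-2 + m)**2)
a(t, P) = (-2 + P)**2
1/((-43*(a(0, -4) - 1*(-57)) - 91) + F(-25)) = 1/((-43*((-2 - 4)**2 - 1*(-57)) - 91) + (153 - 1*(-25))) = 1/((-43*((-6)**2 + 57) - 91) + (153 + 25)) = 1/((-43*(36 + 57) - 91) + 178) = 1/((-43*93 - 91) + 178) = 1/((-3999 - 91) + 178) = 1/(-4090 + 178) = 1/(-3912) = -1/3912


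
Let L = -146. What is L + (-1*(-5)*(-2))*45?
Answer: -596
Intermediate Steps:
L + (-1*(-5)*(-2))*45 = -146 + (-1*(-5)*(-2))*45 = -146 + (5*(-2))*45 = -146 - 10*45 = -146 - 450 = -596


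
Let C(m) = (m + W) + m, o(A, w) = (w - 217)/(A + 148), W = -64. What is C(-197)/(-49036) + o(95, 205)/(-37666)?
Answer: 349382353/37401547014 ≈ 0.0093414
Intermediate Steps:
o(A, w) = (-217 + w)/(148 + A)
C(m) = -64 + 2*m (C(m) = (m - 64) + m = (-64 + m) + m = -64 + 2*m)
C(-197)/(-49036) + o(95, 205)/(-37666) = (-64 + 2*(-197))/(-49036) + ((-217 + 205)/(148 + 95))/(-37666) = (-64 - 394)*(-1/49036) + (-12/243)*(-1/37666) = -458*(-1/49036) + ((1/243)*(-12))*(-1/37666) = 229/24518 - 4/81*(-1/37666) = 229/24518 + 2/1525473 = 349382353/37401547014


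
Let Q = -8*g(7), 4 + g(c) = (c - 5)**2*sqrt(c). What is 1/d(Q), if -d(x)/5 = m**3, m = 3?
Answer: -1/135 ≈ -0.0074074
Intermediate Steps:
g(c) = -4 + sqrt(c)*(-5 + c)**2 (g(c) = -4 + (c - 5)**2*sqrt(c) = -4 + (-5 + c)**2*sqrt(c) = -4 + sqrt(c)*(-5 + c)**2)
Q = 32 - 32*sqrt(7) (Q = -8*(-4 + sqrt(7)*(-5 + 7)**2) = -8*(-4 + sqrt(7)*2**2) = -8*(-4 + sqrt(7)*4) = -8*(-4 + 4*sqrt(7)) = 32 - 32*sqrt(7) ≈ -52.664)
d(x) = -135 (d(x) = -5*3**3 = -5*27 = -135)
1/d(Q) = 1/(-135) = -1/135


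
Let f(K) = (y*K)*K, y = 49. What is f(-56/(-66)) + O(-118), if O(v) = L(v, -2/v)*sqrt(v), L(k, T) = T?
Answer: 38416/1089 + I*sqrt(118)/59 ≈ 35.276 + 0.18411*I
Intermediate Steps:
O(v) = -2/sqrt(v) (O(v) = (-2/v)*sqrt(v) = -2/sqrt(v))
f(K) = 49*K**2 (f(K) = (49*K)*K = 49*K**2)
f(-56/(-66)) + O(-118) = 49*(-56/(-66))**2 - (-1)*I*sqrt(118)/59 = 49*(-56*(-1/66))**2 - (-1)*I*sqrt(118)/59 = 49*(28/33)**2 + I*sqrt(118)/59 = 49*(784/1089) + I*sqrt(118)/59 = 38416/1089 + I*sqrt(118)/59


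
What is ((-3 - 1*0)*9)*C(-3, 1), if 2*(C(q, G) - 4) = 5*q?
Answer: 189/2 ≈ 94.500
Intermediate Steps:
C(q, G) = 4 + 5*q/2 (C(q, G) = 4 + (5*q)/2 = 4 + 5*q/2)
((-3 - 1*0)*9)*C(-3, 1) = ((-3 - 1*0)*9)*(4 + (5/2)*(-3)) = ((-3 + 0)*9)*(4 - 15/2) = -3*9*(-7/2) = -27*(-7/2) = 189/2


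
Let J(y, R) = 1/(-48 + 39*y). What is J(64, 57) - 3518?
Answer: -8612063/2448 ≈ -3518.0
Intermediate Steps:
J(64, 57) - 3518 = 1/(3*(-16 + 13*64)) - 3518 = 1/(3*(-16 + 832)) - 3518 = (1/3)/816 - 3518 = (1/3)*(1/816) - 3518 = 1/2448 - 3518 = -8612063/2448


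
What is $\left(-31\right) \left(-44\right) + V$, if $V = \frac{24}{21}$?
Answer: $\frac{9556}{7} \approx 1365.1$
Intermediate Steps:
$V = \frac{8}{7}$ ($V = 24 \cdot \frac{1}{21} = \frac{8}{7} \approx 1.1429$)
$\left(-31\right) \left(-44\right) + V = \left(-31\right) \left(-44\right) + \frac{8}{7} = 1364 + \frac{8}{7} = \frac{9556}{7}$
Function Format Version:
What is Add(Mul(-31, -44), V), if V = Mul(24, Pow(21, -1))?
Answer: Rational(9556, 7) ≈ 1365.1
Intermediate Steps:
V = Rational(8, 7) (V = Mul(24, Rational(1, 21)) = Rational(8, 7) ≈ 1.1429)
Add(Mul(-31, -44), V) = Add(Mul(-31, -44), Rational(8, 7)) = Add(1364, Rational(8, 7)) = Rational(9556, 7)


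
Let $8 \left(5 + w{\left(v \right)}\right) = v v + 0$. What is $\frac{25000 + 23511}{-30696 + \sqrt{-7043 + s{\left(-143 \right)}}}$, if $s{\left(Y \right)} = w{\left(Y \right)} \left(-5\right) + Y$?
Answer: $- \frac{11912749248}{7538114861} - \frac{97022 i \sqrt{319066}}{7538114861} \approx -1.5803 - 0.0072702 i$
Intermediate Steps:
$w{\left(v \right)} = -5 + \frac{v^{2}}{8}$ ($w{\left(v \right)} = -5 + \frac{v v + 0}{8} = -5 + \frac{v^{2} + 0}{8} = -5 + \frac{v^{2}}{8}$)
$s{\left(Y \right)} = 25 + Y - \frac{5 Y^{2}}{8}$ ($s{\left(Y \right)} = \left(-5 + \frac{Y^{2}}{8}\right) \left(-5\right) + Y = \left(25 - \frac{5 Y^{2}}{8}\right) + Y = 25 + Y - \frac{5 Y^{2}}{8}$)
$\frac{25000 + 23511}{-30696 + \sqrt{-7043 + s{\left(-143 \right)}}} = \frac{25000 + 23511}{-30696 + \sqrt{-7043 - \left(118 + \frac{102245}{8}\right)}} = \frac{48511}{-30696 + \sqrt{-7043 - \frac{103189}{8}}} = \frac{48511}{-30696 + \sqrt{- \frac{159533}{8}}} = \frac{48511}{-30696 + \frac{i \sqrt{319066}}{4}}$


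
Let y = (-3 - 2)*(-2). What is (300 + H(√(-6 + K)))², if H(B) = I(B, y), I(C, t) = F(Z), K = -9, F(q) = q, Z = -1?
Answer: 89401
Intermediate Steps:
y = 10 (y = -5*(-2) = 10)
I(C, t) = -1
H(B) = -1
(300 + H(√(-6 + K)))² = (300 - 1)² = 299² = 89401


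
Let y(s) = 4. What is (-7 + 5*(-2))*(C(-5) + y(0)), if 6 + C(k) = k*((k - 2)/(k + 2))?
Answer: 697/3 ≈ 232.33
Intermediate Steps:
C(k) = -6 + k*(-2 + k)/(2 + k) (C(k) = -6 + k*((k - 2)/(k + 2)) = -6 + k*((-2 + k)/(2 + k)) = -6 + k*(-2 + k)/(2 + k))
(-7 + 5*(-2))*(C(-5) + y(0)) = (-7 + 5*(-2))*((-12 + (-5)**2 - 8*(-5))/(2 - 5) + 4) = (-7 - 10)*((-12 + 25 + 40)/(-3) + 4) = -17*(-1/3*53 + 4) = -17*(-53/3 + 4) = -17*(-41/3) = 697/3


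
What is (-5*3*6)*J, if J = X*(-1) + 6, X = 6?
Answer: 0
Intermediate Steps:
J = 0 (J = 6*(-1) + 6 = -6 + 6 = 0)
(-5*3*6)*J = (-5*3*6)*0 = -15*6*0 = -90*0 = 0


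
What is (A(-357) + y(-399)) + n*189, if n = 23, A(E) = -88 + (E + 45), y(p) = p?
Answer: 3548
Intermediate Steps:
A(E) = -43 + E (A(E) = -88 + (45 + E) = -43 + E)
(A(-357) + y(-399)) + n*189 = ((-43 - 357) - 399) + 23*189 = (-400 - 399) + 4347 = -799 + 4347 = 3548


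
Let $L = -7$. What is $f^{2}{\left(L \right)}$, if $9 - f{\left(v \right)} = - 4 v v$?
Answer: $42025$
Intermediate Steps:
$f{\left(v \right)} = 9 + 4 v^{2}$ ($f{\left(v \right)} = 9 - - 4 v v = 9 - - 4 v^{2} = 9 + 4 v^{2}$)
$f^{2}{\left(L \right)} = \left(9 + 4 \left(-7\right)^{2}\right)^{2} = \left(9 + 4 \cdot 49\right)^{2} = \left(9 + 196\right)^{2} = 205^{2} = 42025$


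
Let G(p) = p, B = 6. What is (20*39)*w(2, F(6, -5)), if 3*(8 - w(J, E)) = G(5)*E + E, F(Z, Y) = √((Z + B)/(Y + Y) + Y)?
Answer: 6240 - 312*I*√155 ≈ 6240.0 - 3884.4*I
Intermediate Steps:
F(Z, Y) = √(Y + (6 + Z)/(2*Y)) (F(Z, Y) = √((Z + 6)/(Y + Y) + Y) = √((6 + Z)/((2*Y)) + Y) = √((6 + Z)*(1/(2*Y)) + Y) = √((6 + Z)/(2*Y) + Y) = √(Y + (6 + Z)/(2*Y)))
w(J, E) = 8 - 2*E (w(J, E) = 8 - (5*E + E)/3 = 8 - 2*E)
(20*39)*w(2, F(6, -5)) = (20*39)*(8 - √2*√((6 + 6 + 2*(-5)²)/(-5))) = 780*(8 - √2*√(-(6 + 6 + 2*25)/5)) = 780*(8 - √2*√(-(6 + 6 + 50)/5)) = 780*(8 - √2*√(-⅕*62)) = 780*(8 - √2*√(-62/5)) = 780*(8 - √2*I*√310/5) = 780*(8 - 2*I*√155/5) = 6240 - 312*I*√155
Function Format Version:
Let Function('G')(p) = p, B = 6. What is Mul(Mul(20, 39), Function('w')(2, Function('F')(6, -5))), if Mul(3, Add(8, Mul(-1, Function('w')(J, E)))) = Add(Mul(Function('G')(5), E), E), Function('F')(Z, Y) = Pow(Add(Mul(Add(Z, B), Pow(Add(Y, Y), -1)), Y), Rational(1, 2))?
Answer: Add(6240, Mul(-312, I, Pow(155, Rational(1, 2)))) ≈ Add(6240.0, Mul(-3884.4, I))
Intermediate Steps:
Function('F')(Z, Y) = Pow(Add(Y, Mul(Rational(1, 2), Pow(Y, -1), Add(6, Z))), Rational(1, 2)) (Function('F')(Z, Y) = Pow(Add(Mul(Add(Z, 6), Pow(Add(Y, Y), -1)), Y), Rational(1, 2)) = Pow(Add(Mul(Add(6, Z), Pow(Mul(2, Y), -1)), Y), Rational(1, 2)) = Pow(Add(Mul(Add(6, Z), Mul(Rational(1, 2), Pow(Y, -1))), Y), Rational(1, 2)) = Pow(Add(Mul(Rational(1, 2), Pow(Y, -1), Add(6, Z)), Y), Rational(1, 2)) = Pow(Add(Y, Mul(Rational(1, 2), Pow(Y, -1), Add(6, Z))), Rational(1, 2)))
Function('w')(J, E) = Add(8, Mul(-2, E)) (Function('w')(J, E) = Add(8, Mul(Rational(-1, 3), Add(Mul(5, E), E))) = Add(8, Mul(Rational(-1, 3), Mul(6, E))) = Add(8, Mul(-2, E)))
Mul(Mul(20, 39), Function('w')(2, Function('F')(6, -5))) = Mul(Mul(20, 39), Add(8, Mul(-2, Mul(Rational(1, 2), Pow(2, Rational(1, 2)), Pow(Mul(Pow(-5, -1), Add(6, 6, Mul(2, Pow(-5, 2)))), Rational(1, 2)))))) = Mul(780, Add(8, Mul(-2, Mul(Rational(1, 2), Pow(2, Rational(1, 2)), Pow(Mul(Rational(-1, 5), Add(6, 6, Mul(2, 25))), Rational(1, 2)))))) = Mul(780, Add(8, Mul(-2, Mul(Rational(1, 2), Pow(2, Rational(1, 2)), Pow(Mul(Rational(-1, 5), Add(6, 6, 50)), Rational(1, 2)))))) = Mul(780, Add(8, Mul(-2, Mul(Rational(1, 2), Pow(2, Rational(1, 2)), Pow(Mul(Rational(-1, 5), 62), Rational(1, 2)))))) = Mul(780, Add(8, Mul(-2, Mul(Rational(1, 2), Pow(2, Rational(1, 2)), Pow(Rational(-62, 5), Rational(1, 2)))))) = Mul(780, Add(8, Mul(-2, Mul(Rational(1, 2), Pow(2, Rational(1, 2)), Mul(Rational(1, 5), I, Pow(310, Rational(1, 2))))))) = Mul(780, Add(8, Mul(-2, Mul(Rational(1, 5), I, Pow(155, Rational(1, 2)))))) = Mul(780, Add(8, Mul(Rational(-2, 5), I, Pow(155, Rational(1, 2))))) = Add(6240, Mul(-312, I, Pow(155, Rational(1, 2))))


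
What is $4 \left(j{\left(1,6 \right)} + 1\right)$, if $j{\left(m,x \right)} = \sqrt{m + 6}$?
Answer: $4 + 4 \sqrt{7} \approx 14.583$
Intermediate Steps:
$j{\left(m,x \right)} = \sqrt{6 + m}$
$4 \left(j{\left(1,6 \right)} + 1\right) = 4 \left(\sqrt{6 + 1} + 1\right) = 4 \left(\sqrt{7} + 1\right) = 4 \left(1 + \sqrt{7}\right) = 4 + 4 \sqrt{7}$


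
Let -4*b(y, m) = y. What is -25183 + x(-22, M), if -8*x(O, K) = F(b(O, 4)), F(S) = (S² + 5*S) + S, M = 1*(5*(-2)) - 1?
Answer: -806109/32 ≈ -25191.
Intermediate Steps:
b(y, m) = -y/4
M = -11 (M = 1*(-10) - 1 = -10 - 1 = -11)
F(S) = S² + 6*S
x(O, K) = O*(6 - O/4)/32 (x(O, K) = -(-O/4)*(6 - O/4)/8 = -(-1)*O*(6 - O/4)/32 = O*(6 - O/4)/32)
-25183 + x(-22, M) = -25183 + (1/128)*(-22)*(24 - 1*(-22)) = -25183 + (1/128)*(-22)*(24 + 22) = -25183 + (1/128)*(-22)*46 = -25183 - 253/32 = -806109/32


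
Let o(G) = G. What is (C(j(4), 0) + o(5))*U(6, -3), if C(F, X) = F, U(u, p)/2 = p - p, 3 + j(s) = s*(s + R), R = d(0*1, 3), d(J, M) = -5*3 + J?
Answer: 0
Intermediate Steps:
d(J, M) = -15 + J
R = -15 (R = -15 + 0*1 = -15 + 0 = -15)
j(s) = -3 + s*(-15 + s) (j(s) = -3 + s*(s - 15) = -3 + s*(-15 + s))
U(u, p) = 0 (U(u, p) = 2*(p - p) = 2*0 = 0)
(C(j(4), 0) + o(5))*U(6, -3) = ((-3 + 4² - 15*4) + 5)*0 = ((-3 + 16 - 60) + 5)*0 = (-47 + 5)*0 = -42*0 = 0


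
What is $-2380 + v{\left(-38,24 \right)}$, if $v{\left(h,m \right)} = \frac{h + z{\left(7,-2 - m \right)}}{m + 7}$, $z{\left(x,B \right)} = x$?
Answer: $-2381$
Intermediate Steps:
$v{\left(h,m \right)} = \frac{7 + h}{7 + m}$ ($v{\left(h,m \right)} = \frac{h + 7}{m + 7} = \frac{7 + h}{7 + m}$)
$-2380 + v{\left(-38,24 \right)} = -2380 + \frac{7 - 38}{7 + 24} = -2380 + \frac{1}{31} \left(-31\right) = -2380 - 1 = -2381$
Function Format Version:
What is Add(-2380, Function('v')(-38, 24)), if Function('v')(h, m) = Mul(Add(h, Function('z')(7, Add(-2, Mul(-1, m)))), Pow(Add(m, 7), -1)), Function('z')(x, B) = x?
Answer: -2381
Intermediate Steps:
Function('v')(h, m) = Mul(Pow(Add(7, m), -1), Add(7, h)) (Function('v')(h, m) = Mul(Add(h, 7), Pow(Add(m, 7), -1)) = Mul(Add(7, h), Pow(Add(7, m), -1)) = Mul(Pow(Add(7, m), -1), Add(7, h)))
Add(-2380, Function('v')(-38, 24)) = Add(-2380, Mul(Pow(Add(7, 24), -1), Add(7, -38))) = Add(-2380, Mul(Pow(31, -1), -31)) = Add(-2380, Mul(Rational(1, 31), -31)) = Add(-2380, -1) = -2381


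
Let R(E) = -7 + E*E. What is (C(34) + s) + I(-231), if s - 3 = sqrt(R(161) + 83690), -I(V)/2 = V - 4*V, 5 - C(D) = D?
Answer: -1412 + 2*sqrt(27401) ≈ -1080.9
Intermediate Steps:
C(D) = 5 - D
I(V) = 6*V (I(V) = -2*(V - 4*V) = -(-6)*V = 6*V)
R(E) = -7 + E**2
s = 3 + 2*sqrt(27401) (s = 3 + sqrt((-7 + 161**2) + 83690) = 3 + sqrt((-7 + 25921) + 83690) = 3 + sqrt(25914 + 83690) = 3 + sqrt(109604) = 3 + 2*sqrt(27401) ≈ 334.06)
(C(34) + s) + I(-231) = ((5 - 1*34) + (3 + 2*sqrt(27401))) + 6*(-231) = ((5 - 34) + (3 + 2*sqrt(27401))) - 1386 = (-29 + (3 + 2*sqrt(27401))) - 1386 = (-26 + 2*sqrt(27401)) - 1386 = -1412 + 2*sqrt(27401)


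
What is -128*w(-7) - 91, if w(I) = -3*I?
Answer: -2779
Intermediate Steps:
-128*w(-7) - 91 = -(-384)*(-7) - 91 = -128*21 - 91 = -2688 - 91 = -2779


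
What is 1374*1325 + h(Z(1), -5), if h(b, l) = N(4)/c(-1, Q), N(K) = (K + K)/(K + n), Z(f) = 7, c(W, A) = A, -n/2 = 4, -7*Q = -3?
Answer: 5461636/3 ≈ 1.8205e+6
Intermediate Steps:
Q = 3/7 (Q = -⅐*(-3) = 3/7 ≈ 0.42857)
n = -8 (n = -2*4 = -8)
N(K) = 2*K/(-8 + K) (N(K) = (K + K)/(K - 8) = (2*K)/(-8 + K) = 2*K/(-8 + K))
h(b, l) = -14/3 (h(b, l) = (2*4/(-8 + 4))/(3/7) = (2*4/(-4))*(7/3) = (2*4*(-¼))*(7/3) = -2*7/3 = -14/3)
1374*1325 + h(Z(1), -5) = 1374*1325 - 14/3 = 1820550 - 14/3 = 5461636/3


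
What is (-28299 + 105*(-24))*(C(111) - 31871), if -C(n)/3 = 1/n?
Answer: 36342627732/37 ≈ 9.8223e+8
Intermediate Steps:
C(n) = -3/n
(-28299 + 105*(-24))*(C(111) - 31871) = (-28299 + 105*(-24))*(-3/111 - 31871) = (-28299 - 2520)*(-3*1/111 - 31871) = -30819*(-1/37 - 31871) = -30819*(-1179228/37) = 36342627732/37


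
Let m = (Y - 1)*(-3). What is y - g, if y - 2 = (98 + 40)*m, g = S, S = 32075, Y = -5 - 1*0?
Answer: -29589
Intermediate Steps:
Y = -5 (Y = -5 + 0 = -5)
g = 32075
m = 18 (m = (-5 - 1)*(-3) = -6*(-3) = 18)
y = 2486 (y = 2 + (98 + 40)*18 = 2 + 138*18 = 2 + 2484 = 2486)
y - g = 2486 - 1*32075 = 2486 - 32075 = -29589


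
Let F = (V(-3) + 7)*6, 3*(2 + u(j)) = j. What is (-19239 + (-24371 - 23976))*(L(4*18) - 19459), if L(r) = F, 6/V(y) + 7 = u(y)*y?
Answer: 1311100814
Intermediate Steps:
u(j) = -2 + j/3
V(y) = 6/(-7 + y*(-2 + y/3)) (V(y) = 6/(-7 + (-2 + y/3)*y) = 6/(-7 + y*(-2 + y/3)))
F = 60 (F = (18/(-21 - 3*(-6 - 3)) + 7)*6 = (18/(-21 - 3*(-9)) + 7)*6 = (18/(-21 + 27) + 7)*6 = (18/6 + 7)*6 = (18*(1/6) + 7)*6 = (3 + 7)*6 = 10*6 = 60)
L(r) = 60
(-19239 + (-24371 - 23976))*(L(4*18) - 19459) = (-19239 + (-24371 - 23976))*(60 - 19459) = (-19239 - 48347)*(-19399) = -67586*(-19399) = 1311100814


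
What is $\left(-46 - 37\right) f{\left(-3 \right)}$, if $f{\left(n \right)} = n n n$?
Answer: $2241$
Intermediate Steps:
$f{\left(n \right)} = n^{3}$ ($f{\left(n \right)} = n^{2} n = n^{3}$)
$\left(-46 - 37\right) f{\left(-3 \right)} = \left(-46 - 37\right) \left(-3\right)^{3} = \left(-83\right) \left(-27\right) = 2241$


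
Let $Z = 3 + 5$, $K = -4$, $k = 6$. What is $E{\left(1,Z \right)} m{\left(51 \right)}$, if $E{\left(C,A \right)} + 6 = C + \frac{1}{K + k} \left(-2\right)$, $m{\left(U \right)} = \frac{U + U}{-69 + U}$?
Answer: $34$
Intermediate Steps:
$m{\left(U \right)} = \frac{2 U}{-69 + U}$
$Z = 8$
$E{\left(C,A \right)} = -7 + C$ ($E{\left(C,A \right)} = -6 + \left(C + \frac{1}{-4 + 6} \left(-2\right)\right) = -6 + \left(C + \frac{1}{2} \left(-2\right)\right) = -6 + \left(C - 1\right) = -6 + \left(-1 + C\right) = -7 + C$)
$E{\left(1,Z \right)} m{\left(51 \right)} = \left(-7 + 1\right) 2 \cdot 51 \frac{1}{-69 + 51} = - 6 \cdot 2 \cdot 51 \frac{1}{-18} = - 6 \cdot 2 \cdot 51 \left(- \frac{1}{18}\right) = \left(-6\right) \left(- \frac{17}{3}\right) = 34$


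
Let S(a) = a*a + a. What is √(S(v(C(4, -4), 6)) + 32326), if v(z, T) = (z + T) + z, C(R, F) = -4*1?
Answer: 6*√898 ≈ 179.80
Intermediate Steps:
C(R, F) = -4
v(z, T) = T + 2*z (v(z, T) = (T + z) + z = T + 2*z)
S(a) = a + a² (S(a) = a² + a = a + a²)
√(S(v(C(4, -4), 6)) + 32326) = √((6 + 2*(-4))*(1 + (6 + 2*(-4))) + 32326) = √((6 - 8)*(1 + (6 - 8)) + 32326) = √(-2*(1 - 2) + 32326) = √(-2*(-1) + 32326) = √(2 + 32326) = √32328 = 6*√898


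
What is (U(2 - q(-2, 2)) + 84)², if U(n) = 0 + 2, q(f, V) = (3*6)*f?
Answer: 7396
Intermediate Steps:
q(f, V) = 18*f
U(n) = 2
(U(2 - q(-2, 2)) + 84)² = (2 + 84)² = 86² = 7396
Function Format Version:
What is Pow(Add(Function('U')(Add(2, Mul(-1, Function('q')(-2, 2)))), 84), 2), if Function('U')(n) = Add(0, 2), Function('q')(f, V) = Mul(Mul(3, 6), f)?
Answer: 7396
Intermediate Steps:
Function('q')(f, V) = Mul(18, f)
Function('U')(n) = 2
Pow(Add(Function('U')(Add(2, Mul(-1, Function('q')(-2, 2)))), 84), 2) = Pow(Add(2, 84), 2) = Pow(86, 2) = 7396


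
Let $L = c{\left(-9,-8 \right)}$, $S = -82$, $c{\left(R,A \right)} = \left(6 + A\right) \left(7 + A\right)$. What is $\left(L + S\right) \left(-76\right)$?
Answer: $6080$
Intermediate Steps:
$L = 2$ ($L = 42 + \left(-8\right)^{2} + 13 \left(-8\right) = 42 + 64 - 104 = 2$)
$\left(L + S\right) \left(-76\right) = \left(2 - 82\right) \left(-76\right) = \left(-80\right) \left(-76\right) = 6080$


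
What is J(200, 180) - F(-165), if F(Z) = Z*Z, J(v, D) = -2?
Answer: -27227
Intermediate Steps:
F(Z) = Z**2
J(200, 180) - F(-165) = -2 - 1*(-165)**2 = -2 - 1*27225 = -2 - 27225 = -27227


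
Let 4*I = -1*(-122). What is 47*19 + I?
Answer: 1847/2 ≈ 923.50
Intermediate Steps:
I = 61/2 (I = (-1*(-122))/4 = (1/4)*122 = 61/2 ≈ 30.500)
47*19 + I = 47*19 + 61/2 = 893 + 61/2 = 1847/2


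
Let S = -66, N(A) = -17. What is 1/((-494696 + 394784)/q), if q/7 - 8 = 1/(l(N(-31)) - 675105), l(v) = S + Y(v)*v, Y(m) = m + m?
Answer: -1642487/2930431992 ≈ -0.00056049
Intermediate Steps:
Y(m) = 2*m
l(v) = -66 + 2*v**2 (l(v) = -66 + (2*v)*v = -66 + 2*v**2)
q = 37777201/674593 (q = 56 + 7/((-66 + 2*(-17)**2) - 675105) = 56 + 7/((-66 + 2*289) - 675105) = 56 + 7/((-66 + 578) - 675105) = 56 + 7/(512 - 675105) = 56 + 7/(-674593) = 56 + 7*(-1/674593) = 56 - 7/674593 = 37777201/674593 ≈ 56.000)
1/((-494696 + 394784)/q) = 1/((-494696 + 394784)/(37777201/674593)) = 1/(-99912*674593/37777201) = 1/(-2930431992/1642487) = -1642487/2930431992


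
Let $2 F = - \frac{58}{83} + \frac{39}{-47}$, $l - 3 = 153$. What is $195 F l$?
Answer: $- \frac{90697230}{3901} \approx -23250.0$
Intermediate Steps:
$l = 156$ ($l = 3 + 153 = 156$)
$F = - \frac{5963}{7802}$ ($F = \frac{- \frac{58}{83} + \frac{39}{-47}}{2} = \frac{\left(-58\right) \frac{1}{83} + 39 \left(- \frac{1}{47}\right)}{2} = \frac{- \frac{58}{83} - \frac{39}{47}}{2} = \frac{1}{2} \left(- \frac{5963}{3901}\right) = - \frac{5963}{7802} \approx -0.76429$)
$195 F l = 195 \left(- \frac{5963}{7802}\right) 156 = \left(- \frac{1162785}{7802}\right) 156 = - \frac{90697230}{3901}$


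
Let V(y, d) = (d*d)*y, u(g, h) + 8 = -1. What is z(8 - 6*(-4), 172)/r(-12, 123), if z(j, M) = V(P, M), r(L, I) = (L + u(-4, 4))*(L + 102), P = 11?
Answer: -162712/945 ≈ -172.18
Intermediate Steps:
u(g, h) = -9 (u(g, h) = -8 - 1 = -9)
r(L, I) = (-9 + L)*(102 + L) (r(L, I) = (L - 9)*(L + 102) = (-9 + L)*(102 + L))
V(y, d) = y*d² (V(y, d) = d²*y = y*d²)
z(j, M) = 11*M²
z(8 - 6*(-4), 172)/r(-12, 123) = (11*172²)/(-918 + (-12)² + 93*(-12)) = (11*29584)/(-918 + 144 - 1116) = 325424/(-1890) = 325424*(-1/1890) = -162712/945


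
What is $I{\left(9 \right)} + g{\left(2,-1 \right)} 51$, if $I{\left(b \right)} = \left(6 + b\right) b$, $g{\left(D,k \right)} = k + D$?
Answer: $186$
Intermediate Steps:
$g{\left(D,k \right)} = D + k$
$I{\left(b \right)} = b \left(6 + b\right)$
$I{\left(9 \right)} + g{\left(2,-1 \right)} 51 = 9 \left(6 + 9\right) + \left(2 - 1\right) 51 = 9 \cdot 15 + 1 \cdot 51 = 135 + 51 = 186$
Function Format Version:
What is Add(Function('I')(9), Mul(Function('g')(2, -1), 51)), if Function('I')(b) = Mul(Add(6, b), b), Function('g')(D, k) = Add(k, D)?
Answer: 186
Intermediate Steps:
Function('g')(D, k) = Add(D, k)
Function('I')(b) = Mul(b, Add(6, b))
Add(Function('I')(9), Mul(Function('g')(2, -1), 51)) = Add(Mul(9, Add(6, 9)), Mul(Add(2, -1), 51)) = Add(Mul(9, 15), Mul(1, 51)) = Add(135, 51) = 186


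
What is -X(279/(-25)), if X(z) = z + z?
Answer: 558/25 ≈ 22.320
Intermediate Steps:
X(z) = 2*z
-X(279/(-25)) = -2*279/(-25) = -2*279*(-1/25) = -2*(-279)/25 = -1*(-558/25) = 558/25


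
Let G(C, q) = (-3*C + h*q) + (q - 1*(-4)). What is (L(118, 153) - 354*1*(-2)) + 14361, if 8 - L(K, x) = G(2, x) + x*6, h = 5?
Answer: 13243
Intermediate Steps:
G(C, q) = 4 - 3*C + 6*q (G(C, q) = (-3*C + 5*q) + (q - 1*(-4)) = (-3*C + 5*q) + (q + 4) = (-3*C + 5*q) + (4 + q) = 4 - 3*C + 6*q)
L(K, x) = 10 - 12*x (L(K, x) = 8 - ((4 - 3*2 + 6*x) + x*6) = 8 - ((4 - 6 + 6*x) + 6*x) = 8 - ((-2 + 6*x) + 6*x) = 8 - (-2 + 12*x) = 8 + (2 - 12*x) = 10 - 12*x)
(L(118, 153) - 354*1*(-2)) + 14361 = ((10 - 12*153) - 354*1*(-2)) + 14361 = ((10 - 1836) - 354*(-2)) + 14361 = (-1826 + 708) + 14361 = -1118 + 14361 = 13243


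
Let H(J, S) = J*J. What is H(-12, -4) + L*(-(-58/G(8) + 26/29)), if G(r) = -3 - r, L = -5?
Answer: 55776/319 ≈ 174.85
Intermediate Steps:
H(J, S) = J²
H(-12, -4) + L*(-(-58/G(8) + 26/29)) = (-12)² - (-5)*(-58/(-3 - 1*8) + 26/29) = 144 - (-5)*(-58/(-3 - 8) + 26*(1/29)) = 144 - (-5)*(-58/(-11) + 26/29) = 144 - (-5)*(-58*(-1/11) + 26/29) = 144 - (-5)*(58/11 + 26/29) = 144 - (-5)*1968/319 = 144 - 5*(-1968/319) = 144 + 9840/319 = 55776/319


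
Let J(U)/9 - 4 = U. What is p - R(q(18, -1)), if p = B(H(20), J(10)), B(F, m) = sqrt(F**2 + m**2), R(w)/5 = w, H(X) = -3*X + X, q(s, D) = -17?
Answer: 85 + 2*sqrt(4369) ≈ 217.20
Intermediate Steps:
J(U) = 36 + 9*U
H(X) = -2*X
R(w) = 5*w
p = 2*sqrt(4369) (p = sqrt((-2*20)**2 + (36 + 9*10)**2) = sqrt((-40)**2 + (36 + 90)**2) = sqrt(1600 + 126**2) = sqrt(1600 + 15876) = sqrt(17476) = 2*sqrt(4369) ≈ 132.20)
p - R(q(18, -1)) = 2*sqrt(4369) - 5*(-17) = 2*sqrt(4369) - 1*(-85) = 2*sqrt(4369) + 85 = 85 + 2*sqrt(4369)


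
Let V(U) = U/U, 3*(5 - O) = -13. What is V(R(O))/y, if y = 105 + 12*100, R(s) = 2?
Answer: 1/1305 ≈ 0.00076628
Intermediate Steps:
O = 28/3 (O = 5 - 1/3*(-13) = 5 + 13/3 = 28/3 ≈ 9.3333)
y = 1305 (y = 105 + 1200 = 1305)
V(U) = 1
V(R(O))/y = 1/1305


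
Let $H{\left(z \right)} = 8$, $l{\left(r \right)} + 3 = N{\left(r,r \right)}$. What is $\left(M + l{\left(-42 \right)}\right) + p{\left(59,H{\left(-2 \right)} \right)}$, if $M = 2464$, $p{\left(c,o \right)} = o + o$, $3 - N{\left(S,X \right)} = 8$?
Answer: $2472$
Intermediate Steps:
$N{\left(S,X \right)} = -5$ ($N{\left(S,X \right)} = 3 - 8 = -5$)
$l{\left(r \right)} = -8$ ($l{\left(r \right)} = -3 - 5 = -8$)
$p{\left(c,o \right)} = 2 o$
$\left(M + l{\left(-42 \right)}\right) + p{\left(59,H{\left(-2 \right)} \right)} = \left(2464 - 8\right) + 2 \cdot 8 = 2456 + 16 = 2472$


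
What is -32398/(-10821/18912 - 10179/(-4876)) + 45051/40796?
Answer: -10156247158346687/475076396116 ≈ -21378.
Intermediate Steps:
-32398/(-10821/18912 - 10179/(-4876)) + 45051/40796 = -32398/(-10821*1/18912 - 10179*(-1/4876)) + 45051*(1/40796) = -32398/(-3607/6304 + 10179/4876) + 45051/40796 = -32398/11645171/7684576 + 45051/40796 = -32398*7684576/11645171 + 45051/40796 = -248964893248/11645171 + 45051/40796 = -10156247158346687/475076396116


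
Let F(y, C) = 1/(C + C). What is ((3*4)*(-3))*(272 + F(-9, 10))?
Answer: -48969/5 ≈ -9793.8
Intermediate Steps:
F(y, C) = 1/(2*C)
((3*4)*(-3))*(272 + F(-9, 10)) = ((3*4)*(-3))*(272 + (½)/10) = (12*(-3))*(272 + (½)*(⅒)) = -36*(272 + 1/20) = -36*5441/20 = -48969/5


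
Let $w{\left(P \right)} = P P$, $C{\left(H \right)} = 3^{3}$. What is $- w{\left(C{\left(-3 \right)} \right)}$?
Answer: $-729$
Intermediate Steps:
$C{\left(H \right)} = 27$
$w{\left(P \right)} = P^{2}$
$- w{\left(C{\left(-3 \right)} \right)} = - 27^{2} = \left(-1\right) 729 = -729$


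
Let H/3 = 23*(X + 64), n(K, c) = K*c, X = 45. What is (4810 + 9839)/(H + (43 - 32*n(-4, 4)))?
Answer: 4883/2692 ≈ 1.8139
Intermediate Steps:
H = 7521 (H = 3*(23*(45 + 64)) = 3*(23*109) = 3*2507 = 7521)
(4810 + 9839)/(H + (43 - 32*n(-4, 4))) = (4810 + 9839)/(7521 + (43 - (-128)*4)) = 14649/(7521 + (43 - 32*(-16))) = 14649/(7521 + (43 + 512)) = 14649/(7521 + 555) = 14649/8076 = 14649*(1/8076) = 4883/2692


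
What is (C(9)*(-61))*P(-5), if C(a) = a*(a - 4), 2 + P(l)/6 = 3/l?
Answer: 42822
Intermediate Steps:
P(l) = -12 + 18/l (P(l) = -12 + 6*(3/l) = -12 + 18/l)
C(a) = a*(-4 + a)
(C(9)*(-61))*P(-5) = ((9*(-4 + 9))*(-61))*(-12 + 18/(-5)) = ((9*5)*(-61))*(-12 + 18*(-1/5)) = (45*(-61))*(-12 - 18/5) = -2745*(-78/5) = 42822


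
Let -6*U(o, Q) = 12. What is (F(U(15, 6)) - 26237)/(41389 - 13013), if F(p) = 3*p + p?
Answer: -26245/28376 ≈ -0.92490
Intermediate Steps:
U(o, Q) = -2 (U(o, Q) = -⅙*12 = -2)
F(p) = 4*p
(F(U(15, 6)) - 26237)/(41389 - 13013) = (4*(-2) - 26237)/(41389 - 13013) = (-8 - 26237)/28376 = -26245*1/28376 = -26245/28376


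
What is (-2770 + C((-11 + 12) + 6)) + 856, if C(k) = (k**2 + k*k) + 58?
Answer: -1758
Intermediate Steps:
C(k) = 58 + 2*k**2 (C(k) = (k**2 + k**2) + 58 = 2*k**2 + 58 = 58 + 2*k**2)
(-2770 + C((-11 + 12) + 6)) + 856 = (-2770 + (58 + 2*((-11 + 12) + 6)**2)) + 856 = (-2770 + (58 + 2*(1 + 6)**2)) + 856 = (-2770 + (58 + 2*7**2)) + 856 = (-2770 + (58 + 2*49)) + 856 = (-2770 + (58 + 98)) + 856 = (-2770 + 156) + 856 = -2614 + 856 = -1758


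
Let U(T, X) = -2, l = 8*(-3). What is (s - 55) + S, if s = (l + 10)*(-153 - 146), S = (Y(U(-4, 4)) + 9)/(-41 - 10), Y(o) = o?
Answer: 210674/51 ≈ 4130.9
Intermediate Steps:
l = -24
S = -7/51 (S = (-2 + 9)/(-41 - 10) = 7/(-51) = 7*(-1/51) = -7/51 ≈ -0.13725)
s = 4186 (s = (-24 + 10)*(-153 - 146) = -14*(-299) = 4186)
(s - 55) + S = (4186 - 55) - 7/51 = 4131 - 7/51 = 210674/51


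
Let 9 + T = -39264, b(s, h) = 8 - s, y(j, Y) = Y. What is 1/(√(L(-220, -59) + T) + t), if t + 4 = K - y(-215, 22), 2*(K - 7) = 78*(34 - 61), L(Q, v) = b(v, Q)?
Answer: -536/594195 - I*√39206/1188390 ≈ -0.00090206 - 0.00016662*I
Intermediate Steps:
L(Q, v) = 8 - v
T = -39273 (T = -9 - 39264 = -39273)
K = -1046 (K = 7 + (78*(34 - 61))/2 = 7 + (78*(-27))/2 = 7 + (½)*(-2106) = 7 - 1053 = -1046)
t = -1072 (t = -4 + (-1046 - 1*22) = -4 + (-1046 - 22) = -4 - 1068 = -1072)
1/(√(L(-220, -59) + T) + t) = 1/(√((8 - 1*(-59)) - 39273) - 1072) = 1/(√((8 + 59) - 39273) - 1072) = 1/(√(67 - 39273) - 1072) = 1/(√(-39206) - 1072) = 1/(I*√39206 - 1072) = 1/(-1072 + I*√39206)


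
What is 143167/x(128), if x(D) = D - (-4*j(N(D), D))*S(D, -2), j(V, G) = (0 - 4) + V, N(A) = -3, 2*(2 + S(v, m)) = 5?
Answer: 143167/114 ≈ 1255.9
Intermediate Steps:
S(v, m) = ½ (S(v, m) = -2 + (½)*5 = -2 + 5/2 = ½)
j(V, G) = -4 + V
x(D) = -14 + D (x(D) = D - (-4*(-4 - 3))/2 = D - (-4*(-7))/2 = D - 28/2 = D - 1*14 = D - 14 = -14 + D)
143167/x(128) = 143167/(-14 + 128) = 143167/114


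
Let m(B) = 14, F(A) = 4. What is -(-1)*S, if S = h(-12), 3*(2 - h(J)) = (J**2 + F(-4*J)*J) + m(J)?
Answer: -104/3 ≈ -34.667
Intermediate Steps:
h(J) = -8/3 - 4*J/3 - J**2/3 (h(J) = 2 - ((J**2 + 4*J) + 14)/3 = 2 - (14 + J**2 + 4*J)/3 = 2 + (-14/3 - 4*J/3 - J**2/3) = -8/3 - 4*J/3 - J**2/3)
S = -104/3 (S = -8/3 - 4/3*(-12) - 1/3*(-12)**2 = -8/3 + 16 - 1/3*144 = -8/3 + 16 - 48 = -104/3 ≈ -34.667)
-(-1)*S = -(-1)*(-104)/3 = -1*104/3 = -104/3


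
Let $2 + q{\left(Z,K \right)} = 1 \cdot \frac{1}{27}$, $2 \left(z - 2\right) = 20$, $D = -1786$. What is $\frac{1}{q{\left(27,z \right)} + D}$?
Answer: $- \frac{27}{48275} \approx -0.0005593$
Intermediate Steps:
$z = 12$ ($z = 2 + \frac{1}{2} \cdot 20 = 2 + 10 = 12$)
$q{\left(Z,K \right)} = - \frac{53}{27}$ ($q{\left(Z,K \right)} = -2 + 1 \cdot \frac{1}{27} = -2 + \frac{1}{27} = - \frac{53}{27}$)
$\frac{1}{q{\left(27,z \right)} + D} = \frac{1}{- \frac{53}{27} - 1786} = \frac{1}{- \frac{48275}{27}} = - \frac{27}{48275}$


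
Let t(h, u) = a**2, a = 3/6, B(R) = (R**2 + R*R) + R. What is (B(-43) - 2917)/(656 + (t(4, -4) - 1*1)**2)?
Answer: 11808/10505 ≈ 1.1240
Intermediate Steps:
B(R) = R + 2*R**2 (B(R) = (R**2 + R**2) + R = 2*R**2 + R = R + 2*R**2)
a = 1/2 (a = 3*(1/6) = 1/2 ≈ 0.50000)
t(h, u) = 1/4 (t(h, u) = (1/2)**2 = 1/4)
(B(-43) - 2917)/(656 + (t(4, -4) - 1*1)**2) = (-43*(1 + 2*(-43)) - 2917)/(656 + (1/4 - 1*1)**2) = (-43*(1 - 86) - 2917)/(656 + (1/4 - 1)**2) = (-43*(-85) - 2917)/(656 + (-3/4)**2) = (3655 - 2917)/(656 + 9/16) = 738/(10505/16) = 738*(16/10505) = 11808/10505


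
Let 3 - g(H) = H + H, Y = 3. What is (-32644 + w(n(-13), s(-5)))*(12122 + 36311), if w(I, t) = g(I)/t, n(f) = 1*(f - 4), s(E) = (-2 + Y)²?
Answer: -1579254831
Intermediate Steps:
g(H) = 3 - 2*H (g(H) = 3 - (H + H) = 3 - 2*H)
s(E) = 1 (s(E) = (-2 + 3)² = 1² = 1)
n(f) = -4 + f (n(f) = 1*(-4 + f) = -4 + f)
w(I, t) = (3 - 2*I)/t
(-32644 + w(n(-13), s(-5)))*(12122 + 36311) = (-32644 + (3 - 2*(-4 - 13))/1)*(12122 + 36311) = (-32644 + 1*(3 - 2*(-17)))*48433 = (-32644 + 1*(3 + 34))*48433 = (-32644 + 1*37)*48433 = (-32644 + 37)*48433 = -32607*48433 = -1579254831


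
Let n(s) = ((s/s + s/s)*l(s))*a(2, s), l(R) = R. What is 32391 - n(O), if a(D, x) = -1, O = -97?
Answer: 32197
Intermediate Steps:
n(s) = -2*s (n(s) = ((s/s + s/s)*s)*(-1) = ((1 + 1)*s)*(-1) = (2*s)*(-1) = -2*s)
32391 - n(O) = 32391 - (-2)*(-97) = 32391 - 1*194 = 32391 - 194 = 32197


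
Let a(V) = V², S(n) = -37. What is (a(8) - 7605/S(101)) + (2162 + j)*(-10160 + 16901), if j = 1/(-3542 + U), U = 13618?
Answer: 5433478483469/372812 ≈ 1.4574e+7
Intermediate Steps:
j = 1/10076 (j = 1/(-3542 + 13618) = 1/10076 ≈ 9.9246e-5)
(a(8) - 7605/S(101)) + (2162 + j)*(-10160 + 16901) = (8² - 7605/(-37)) + (2162 + 1/10076)*(-10160 + 16901) = (64 - 7605*(-1/37)) + (21784313/10076)*6741 = (64 + 7605/37) + 146848053933/10076 = 9973/37 + 146848053933/10076 = 5433478483469/372812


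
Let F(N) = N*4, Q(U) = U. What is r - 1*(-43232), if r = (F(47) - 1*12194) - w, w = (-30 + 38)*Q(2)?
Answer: 31210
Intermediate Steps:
F(N) = 4*N
w = 16 (w = (-30 + 38)*2 = 8*2 = 16)
r = -12022 (r = (4*47 - 1*12194) - 1*16 = (188 - 12194) - 16 = -12006 - 16 = -12022)
r - 1*(-43232) = -12022 - 1*(-43232) = -12022 + 43232 = 31210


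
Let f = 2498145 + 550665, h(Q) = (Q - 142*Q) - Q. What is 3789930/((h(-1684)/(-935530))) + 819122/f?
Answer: -1351229980943330423/91131979710 ≈ -1.4827e+7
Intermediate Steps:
h(Q) = -142*Q (h(Q) = -141*Q - Q = -142*Q)
f = 3048810
3789930/((h(-1684)/(-935530))) + 819122/f = 3789930/((-142*(-1684)/(-935530))) + 819122/3048810 = 3789930/((239128*(-1/935530))) + 819122*(1/3048810) = 3789930/(-119564/467765) + 409561/1524405 = 3789930*(-467765/119564) + 409561/1524405 = -886398303225/59782 + 409561/1524405 = -1351229980943330423/91131979710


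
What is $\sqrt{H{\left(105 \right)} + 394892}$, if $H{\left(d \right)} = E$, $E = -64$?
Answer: $2 \sqrt{98707} \approx 628.35$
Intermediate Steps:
$H{\left(d \right)} = -64$
$\sqrt{H{\left(105 \right)} + 394892} = \sqrt{-64 + 394892} = \sqrt{394828} = 2 \sqrt{98707}$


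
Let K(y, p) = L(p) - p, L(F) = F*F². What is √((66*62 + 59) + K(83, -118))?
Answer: I*√1638763 ≈ 1280.1*I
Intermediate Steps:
L(F) = F³
K(y, p) = p³ - p
√((66*62 + 59) + K(83, -118)) = √((66*62 + 59) + ((-118)³ - 1*(-118))) = √((4092 + 59) + (-1643032 + 118)) = √(4151 - 1642914) = √(-1638763) = I*√1638763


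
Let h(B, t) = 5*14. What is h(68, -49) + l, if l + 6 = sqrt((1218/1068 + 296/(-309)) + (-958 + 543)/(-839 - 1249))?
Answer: 64 + sqrt(3880179030622)/3190116 ≈ 64.617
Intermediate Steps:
h(B, t) = 70
l = -6 + sqrt(3880179030622)/3190116 (l = -6 + sqrt((1218/1068 + 296/(-309)) + (-958 + 543)/(-839 - 1249)) = -6 + sqrt((1218*(1/1068) + 296*(-1/309)) - 415/(-2088)) = -6 + sqrt((203/178 - 296/309) - 415*(-1/2088)) = -6 + sqrt(10039/55002 + 415/2088) = -6 + sqrt(7297877/19140696) = -6 + sqrt(3880179030622)/3190116 ≈ -5.3825)
h(68, -49) + l = 70 + (-6 + sqrt(3880179030622)/3190116) = 64 + sqrt(3880179030622)/3190116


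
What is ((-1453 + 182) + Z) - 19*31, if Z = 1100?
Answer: -760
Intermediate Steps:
((-1453 + 182) + Z) - 19*31 = ((-1453 + 182) + 1100) - 19*31 = (-1271 + 1100) - 1*589 = -171 - 589 = -760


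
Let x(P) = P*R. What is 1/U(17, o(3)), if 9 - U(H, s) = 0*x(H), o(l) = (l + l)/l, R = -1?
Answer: 1/9 ≈ 0.11111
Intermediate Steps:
o(l) = 2 (o(l) = (2*l)/l = 2)
x(P) = -P (x(P) = P*(-1) = -P)
U(H, s) = 9 (U(H, s) = 9 - 0*(-H) = 9 - 1*0 = 9 + 0 = 9)
1/U(17, o(3)) = 1/9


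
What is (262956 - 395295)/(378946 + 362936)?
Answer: -44113/247294 ≈ -0.17838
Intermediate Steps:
(262956 - 395295)/(378946 + 362936) = -132339/741882 = -132339*1/741882 = -44113/247294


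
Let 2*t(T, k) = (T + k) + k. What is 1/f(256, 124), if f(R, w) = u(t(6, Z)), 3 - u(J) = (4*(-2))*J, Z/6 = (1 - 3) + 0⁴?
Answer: -1/69 ≈ -0.014493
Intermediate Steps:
Z = -12 (Z = 6*((1 - 3) + 0⁴) = 6*(-2 + 0) = 6*(-2) = -12)
t(T, k) = k + T/2 (t(T, k) = ((T + k) + k)/2 = (T + 2*k)/2 = k + T/2)
u(J) = 3 + 8*J (u(J) = 3 - 4*(-2)*J = 3 - (-8)*J = 3 + 8*J)
f(R, w) = -69 (f(R, w) = 3 + 8*(-12 + (½)*6) = 3 + 8*(-12 + 3) = 3 + 8*(-9) = 3 - 72 = -69)
1/f(256, 124) = 1/(-69) = -1/69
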